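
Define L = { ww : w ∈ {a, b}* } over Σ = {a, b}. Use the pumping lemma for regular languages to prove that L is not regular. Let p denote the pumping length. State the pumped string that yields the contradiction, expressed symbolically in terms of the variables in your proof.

Toward a contradiction, assume L is regular with pumping length p.
Take w = a^p b^p a^p b^p = uu where u = a^pb^p; then w ∈ L and |w| = 4p ≥ p.
The pumping lemma gives a decomposition w = xyz where |xy| ≤ p and y is nonempty.
Because |xy| ≤ p and w begins with p copies of a, we have y = a^k with 1 ≤ k ≤ p.
Pump with i = 2: xy^2z = a^{p+k} b^p a^p b^p, of length 4p+k. Suppose this equals vv. The string starts with a and ends with b, so v does too; thus the boundary between the two copies of v is a b→a transition. There is exactly one such transition, at position 2p+k, so |v| = 2p+k and |vv| = 4p+2k ≠ 4p+k since k ≥ 1. So xy^2z ∉ L.
Contradiction. Therefore L is not regular.

a^{p+k} b^p a^p b^p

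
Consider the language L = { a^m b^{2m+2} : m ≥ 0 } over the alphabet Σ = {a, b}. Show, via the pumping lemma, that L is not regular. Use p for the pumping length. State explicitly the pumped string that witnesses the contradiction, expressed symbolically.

a^{p+k} b^{2p+2}

Toward a contradiction, assume L is regular with pumping length p.
Let w = a^p b^{2p+2} ∈ L; note |w| = 3p+2 ≥ p.
By the pumping lemma, w = xyz with |xy| ≤ p and |y| > 0.
The first p characters of w are a's, so xy (and hence y) consists only of a's. Write y = a^k, 1 ≤ k ≤ p.
Pump with i = 2: xy^2z = a^{p+k} b^{2p+2}. For this to lie in L we would need 2p+2 = 2(p+k)+2, which forces k = 0. But k ≥ 1, so xy^2z ∉ L.
This is a contradiction; hence L is not regular.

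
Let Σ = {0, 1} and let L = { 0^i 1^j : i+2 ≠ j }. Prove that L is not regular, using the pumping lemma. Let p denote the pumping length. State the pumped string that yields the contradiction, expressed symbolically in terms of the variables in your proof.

0^{p+p!} 1^{p+p!+2}

Assume L is regular; let p be its pumping constant.
Choose w = 0^p 1^{p+p!+2}. Since p ≠ (p+p!+2)-2 = p+p!, w ∈ L; and |w| ≥ p.
Write w = xyz as guaranteed by the lemma, with |xy| ≤ p and |y| > 0.
Since the first p symbols of w are all 0's and |xy| ≤ p, y lies entirely in the leading 0-block: y = 0^k for some k with 1 ≤ k ≤ p.
Since 1 ≤ k ≤ p, k divides p!; set t = 1 + p!/k. Then xy^t z has p + (p!/k)·k = p + p! copies of 0. Now the 0-count is p+p! and (1-count)-2 = (p+p!+2)-2 = p+p!, so i+2 ≠ j fails. So xy^t z = 0^{p+p!} 1^{p+p!+2} ∉ L.
This is a contradiction; hence L is not regular.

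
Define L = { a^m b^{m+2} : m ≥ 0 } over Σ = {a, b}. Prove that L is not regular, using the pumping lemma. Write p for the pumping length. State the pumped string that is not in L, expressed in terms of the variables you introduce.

a^{p+k} b^{p+2}

Assume L is regular; let p be its pumping constant.
Take w = a^p b^{p+2}. Then w ∈ L and |w| = 2p+2 ≥ p.
Write w = xyz as guaranteed by the lemma, with |xy| ≤ p and |y| ≥ 1.
The first p characters of w are a's, so xy (and hence y) consists only of a's. Write y = a^k, 1 ≤ k ≤ p.
Pump with i = 2: xy^2z = a^{p+k} b^{p+2}. For this to lie in L we would need p+2 = (p+k)+2, which forces k = 0. But k ≥ 1, so xy^2z ∉ L.
Contradiction. Therefore L is not regular.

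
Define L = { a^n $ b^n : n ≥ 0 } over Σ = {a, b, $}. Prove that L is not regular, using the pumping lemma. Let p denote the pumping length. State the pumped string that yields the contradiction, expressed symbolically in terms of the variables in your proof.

a^{p+k} $ b^p

Assume L is regular; let p be its pumping constant.
Take w = a^p $ b^p ∈ L with |w| = 2p+1 ≥ p.
By the pumping lemma, w = xyz with |xy| ≤ p and |y| > 0.
The first p characters of w are a's, so xy (and hence y) consists only of a's. Write y = a^k, 1 ≤ k ≤ p.
Pump with i = 2: xy^2z = a^{p+k} $ b^p, which would require p+k = p. But k ≥ 1, so xy^2z ∉ L.
Contradiction. Therefore L is not regular.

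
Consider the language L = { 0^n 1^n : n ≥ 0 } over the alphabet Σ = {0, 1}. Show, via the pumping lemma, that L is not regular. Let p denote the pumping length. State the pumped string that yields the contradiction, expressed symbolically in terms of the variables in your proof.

Suppose for contradiction that L is regular, and let p be the pumping length.
Take w = 0^p 1^p. Then w ∈ L and |w| = 2p ≥ p.
By the pumping lemma, w = xyz with |xy| ≤ p and y is nonempty.
Because |xy| ≤ p and w begins with p copies of 0, we have y = 0^k with 1 ≤ k ≤ p.
Pump with i = 2: xy^2z = 0^{p+k} 1^p. For this to lie in L we would need p = p+k, which forces k = 0. But k ≥ 1, so xy^2z ∉ L.
This contradicts the pumping lemma, so L is not regular.

0^{p+k} 1^p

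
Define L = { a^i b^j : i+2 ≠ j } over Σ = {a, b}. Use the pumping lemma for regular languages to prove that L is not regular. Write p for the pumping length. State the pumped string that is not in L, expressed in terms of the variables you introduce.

a^{p+p!} b^{p+p!+2}

Toward a contradiction, assume L is regular with pumping length p.
Choose w = a^p b^{p+p!+2}. Since p ≠ (p+p!+2)-2 = p+p!, w ∈ L; and |w| ≥ p.
Write w = xyz as guaranteed by the lemma, with |xy| ≤ p and |y| > 0.
Because |xy| ≤ p and w begins with p copies of a, we have y = a^k with 1 ≤ k ≤ p.
Since 1 ≤ k ≤ p, k divides p!; set t = 1 + p!/k. Then xy^t z has p + (p!/k)·k = p + p! copies of a. Now the a-count is p+p! and (b-count)-2 = (p+p!+2)-2 = p+p!, so i+2 ≠ j fails. So xy^t z = a^{p+p!} b^{p+p!+2} ∉ L.
This is a contradiction; hence L is not regular.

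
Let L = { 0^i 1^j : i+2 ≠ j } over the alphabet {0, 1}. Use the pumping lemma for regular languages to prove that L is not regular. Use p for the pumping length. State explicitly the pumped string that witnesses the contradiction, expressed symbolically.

0^{p+p!} 1^{p+p!+2}

Assume L is regular; let p be its pumping constant.
Choose w = 0^p 1^{p+p!+2}. Since p ≠ (p+p!+2)-2 = p+p!, w ∈ L; and |w| ≥ p.
Write w = xyz as guaranteed by the lemma, with |xy| ≤ p and y is nonempty.
Because |xy| ≤ p and w begins with p copies of 0, we have y = 0^k with 1 ≤ k ≤ p.
Since 1 ≤ k ≤ p, k divides p!; set t = 1 + p!/k. Then xy^t z has p + (p!/k)·k = p + p! copies of 0. Now the 0-count is p+p! and (1-count)-2 = (p+p!+2)-2 = p+p!, so i+2 ≠ j fails. So xy^t z = 0^{p+p!} 1^{p+p!+2} ∉ L.
Contradiction. Therefore L is not regular.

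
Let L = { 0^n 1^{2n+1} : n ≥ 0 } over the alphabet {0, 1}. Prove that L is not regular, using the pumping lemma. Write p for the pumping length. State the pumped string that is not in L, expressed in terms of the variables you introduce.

0^{p+k} 1^{2p+1}

Assume L is regular; let p be its pumping constant.
Take w = 0^p 1^{2p+1}. Then w ∈ L and |w| = 3p+1 ≥ p.
Write w = xyz as guaranteed by the lemma, with |xy| ≤ p and |y| ≥ 1.
The first p characters of w are 0's, so xy (and hence y) consists only of 0's. Write y = 0^k, 1 ≤ k ≤ p.
Pump with i = 2: xy^2z = 0^{p+k} 1^{2p+1}. For this to lie in L we would need 2p+1 = 2(p+k)+1, which forces k = 0. But k ≥ 1, so xy^2z ∉ L.
This is a contradiction; hence L is not regular.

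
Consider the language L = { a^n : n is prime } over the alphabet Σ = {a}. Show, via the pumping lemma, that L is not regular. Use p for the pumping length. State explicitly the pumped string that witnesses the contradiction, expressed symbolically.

Assume L is regular; let p be its pumping constant.
Let q be a prime with q ≥ p+2 (infinitely many primes exist), and take w = a^q ∈ L with |w| = q ≥ p.
Write w = xyz as guaranteed by the lemma, with |xy| ≤ p and |y| > 0.
Then y = a^k for some k with 1 ≤ k ≤ p.
Since 1 ≤ k ≤ p, |xz| = q-k. Pump with i = q+1: |xy^{q+1}z| = (q-k)+(q+1)k = q+qk = q(1+k), which is composite (both factors ≥ 2). So xy^{q+1}z = a^{q(1+k)} ∉ L.
Contradiction. Therefore L is not regular.

a^{q(1+k)}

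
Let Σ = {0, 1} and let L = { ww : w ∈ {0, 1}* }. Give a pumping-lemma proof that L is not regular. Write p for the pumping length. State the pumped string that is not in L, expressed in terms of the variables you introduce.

Toward a contradiction, assume L is regular with pumping length p.
Take w = 0^p 1^p 0^p 1^p = uu where u = 0^p1^p; then w ∈ L and |w| = 4p ≥ p.
By the pumping lemma, w = xyz with |xy| ≤ p and |y| ≥ 1.
Since the first p symbols of w are all 0's and |xy| ≤ p, y lies entirely in the leading 0-block: y = 0^k for some k with 1 ≤ k ≤ p.
Pump with i = 2: xy^2z = 0^{p+k} 1^p 0^p 1^p, of length 4p+k. Suppose this equals vv. The string starts with 0 and ends with 1, so v does too; thus the boundary between the two copies of v is a 1→0 transition. There is exactly one such transition, at position 2p+k, so |v| = 2p+k and |vv| = 4p+2k ≠ 4p+k since k ≥ 1. So xy^2z ∉ L.
This is a contradiction; hence L is not regular.

0^{p+k} 1^p 0^p 1^p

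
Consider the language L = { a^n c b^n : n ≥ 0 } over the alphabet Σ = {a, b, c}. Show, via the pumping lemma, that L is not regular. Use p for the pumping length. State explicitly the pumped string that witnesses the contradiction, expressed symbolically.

Toward a contradiction, assume L is regular with pumping length p.
Take w = a^p c b^p ∈ L with |w| = 2p+1 ≥ p.
By the pumping lemma, w = xyz with |xy| ≤ p and |y| > 0.
Since the first p symbols of w are all a's and |xy| ≤ p, y lies entirely in the leading a-block: y = a^k for some k with 1 ≤ k ≤ p.
Pump with i = 2: xy^2z = a^{p+k} c b^p, which would require p+k = p. But k ≥ 1, so xy^2z ∉ L.
This contradicts the pumping lemma, so L is not regular.

a^{p+k} c b^p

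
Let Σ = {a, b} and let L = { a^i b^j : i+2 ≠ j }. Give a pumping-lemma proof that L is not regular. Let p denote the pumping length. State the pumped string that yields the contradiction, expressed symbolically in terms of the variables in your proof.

Assume L is regular; let p be its pumping constant.
Choose w = a^p b^{p+p!+2}. Since p ≠ (p+p!+2)-2 = p+p!, w ∈ L; and |w| ≥ p.
By the pumping lemma, w = xyz with |xy| ≤ p and |y| > 0.
Because |xy| ≤ p and w begins with p copies of a, we have y = a^k with 1 ≤ k ≤ p.
Since 1 ≤ k ≤ p, k divides p!; set t = 1 + p!/k. Then xy^t z has p + (p!/k)·k = p + p! copies of a. Now the a-count is p+p! and (b-count)-2 = (p+p!+2)-2 = p+p!, so i+2 ≠ j fails. So xy^t z = a^{p+p!} b^{p+p!+2} ∉ L.
This contradicts the pumping lemma, so L is not regular.

a^{p+p!} b^{p+p!+2}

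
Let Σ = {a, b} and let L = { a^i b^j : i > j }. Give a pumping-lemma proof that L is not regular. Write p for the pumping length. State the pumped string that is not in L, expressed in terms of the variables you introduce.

Assume L is regular; let p be its pumping constant.
Choose w = a^{p+1} b^p ∈ L, with |w| = 2p+1 ≥ p.
By the pumping lemma, w = xyz with |xy| ≤ p and |y| ≥ 1.
Because |xy| ≤ p and w begins with p copies of a, we have y = a^k with 1 ≤ k ≤ p.
Consider xy^0z = xz = a^{p+1-k} b^p. Since k ≥ 1, the a-count p+1-k is at most p, so i > j fails; thus xz ∉ L.
This contradicts the pumping lemma, so L is not regular.

a^{p+1-k} b^p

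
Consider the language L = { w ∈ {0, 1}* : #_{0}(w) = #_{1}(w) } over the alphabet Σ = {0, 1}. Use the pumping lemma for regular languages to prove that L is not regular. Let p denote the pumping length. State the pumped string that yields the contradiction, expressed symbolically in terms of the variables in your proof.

Assume L is regular; let p be its pumping constant.
Choose w = 0^p 1^p ∈ L with |w| = 2p ≥ p.
The pumping lemma gives a decomposition w = xyz where |xy| ≤ p and |y| > 0.
Since the first p symbols of w are all 0's and |xy| ≤ p, y lies entirely in the leading 0-block: y = 0^k for some k with 1 ≤ k ≤ p.
Pump with i = 2: xy^2z = 0^{p+k} 1^p has p+k occurrences of 0 but only p of 1. Since k ≥ 1 the counts differ, so xy^2z ∉ L.
This is a contradiction; hence L is not regular.

0^{p+k} 1^p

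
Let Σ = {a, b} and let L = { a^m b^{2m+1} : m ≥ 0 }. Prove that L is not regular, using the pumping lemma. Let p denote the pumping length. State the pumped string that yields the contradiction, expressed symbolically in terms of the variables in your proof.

Suppose for contradiction that L is regular, and let p be the pumping length.
Let w = a^p b^{2p+1} ∈ L; note |w| = 3p+1 ≥ p.
By the pumping lemma, w = xyz with |xy| ≤ p and y is nonempty.
Since the first p symbols of w are all a's and |xy| ≤ p, y lies entirely in the leading a-block: y = a^k for some k with 1 ≤ k ≤ p.
Pump with i = 2: xy^2z = a^{p+k} b^{2p+1}. For this to lie in L we would need 2p+1 = 2(p+k)+1, which forces k = 0. But k ≥ 1, so xy^2z ∉ L.
Contradiction. Therefore L is not regular.

a^{p+k} b^{2p+1}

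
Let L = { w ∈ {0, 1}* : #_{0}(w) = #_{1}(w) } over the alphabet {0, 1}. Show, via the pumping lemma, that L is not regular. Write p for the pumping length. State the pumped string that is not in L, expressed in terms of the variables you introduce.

0^{p+k} 1^p

Assume L is regular. Let p be the pumping length given by the pumping lemma.
Choose w = 0^p 1^p ∈ L with |w| = 2p ≥ p.
The pumping lemma gives a decomposition w = xyz where |xy| ≤ p and |y| > 0.
Since the first p symbols of w are all 0's and |xy| ≤ p, y lies entirely in the leading 0-block: y = 0^k for some k with 1 ≤ k ≤ p.
Pump with i = 2: xy^2z = 0^{p+k} 1^p has p+k occurrences of 0 but only p of 1. Since k ≥ 1 the counts differ, so xy^2z ∉ L.
Contradiction. Therefore L is not regular.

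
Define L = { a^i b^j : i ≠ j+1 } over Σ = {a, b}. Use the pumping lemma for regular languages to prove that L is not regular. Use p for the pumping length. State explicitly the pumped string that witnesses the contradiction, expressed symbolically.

Suppose for contradiction that L is regular, and let p be the pumping length.
Choose w = a^p b^{p+p!-1}. Since p ≠ (p+p!-1)+1 = p+p!, w ∈ L; and |w| ≥ p.
Write w = xyz as guaranteed by the lemma, with |xy| ≤ p and y is nonempty.
The first p characters of w are a's, so xy (and hence y) consists only of a's. Write y = a^k, 1 ≤ k ≤ p.
Since 1 ≤ k ≤ p, k divides p!; set t = 1 + p!/k. Then xy^t z has p + (p!/k)·k = p + p! copies of a. Now the a-count is p+p! and (b-count)+1 = (p+p!-1)+1 = p+p!, so i ≠ j+1 fails. So xy^t z = a^{p+p!} b^{p+p!-1} ∉ L.
Contradiction. Therefore L is not regular.

a^{p+p!} b^{p+p!-1}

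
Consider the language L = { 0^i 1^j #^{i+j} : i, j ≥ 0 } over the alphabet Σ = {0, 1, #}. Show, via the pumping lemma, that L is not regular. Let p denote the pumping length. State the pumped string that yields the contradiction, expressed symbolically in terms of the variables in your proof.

Assume L is regular; let p be its pumping constant.
Take w = 0^p 1^p #^{2p} ∈ L (with i=j=p, i+j=2p), |w| = 4p ≥ p.
Write w = xyz as guaranteed by the lemma, with |xy| ≤ p and y is nonempty.
Because |xy| ≤ p and w begins with p copies of 0, we have y = 0^k with 1 ≤ k ≤ p.
Consider xy^2z = 0^{p+k} 1^p #^{2p}. Now the 0- and 1-counts sum to 2p+k, but the #-count is 2p ≠ 2p+k. So xy^2z ∉ L.
Contradiction. Therefore L is not regular.

0^{p+k} 1^p #^{2p}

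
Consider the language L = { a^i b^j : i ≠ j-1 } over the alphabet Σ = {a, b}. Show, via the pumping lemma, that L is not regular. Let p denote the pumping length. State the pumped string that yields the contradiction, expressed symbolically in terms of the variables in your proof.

a^{p+p!} b^{p+p!+1}

Suppose for contradiction that L is regular, and let p be the pumping length.
Choose w = a^p b^{p+p!+1}. Since p ≠ (p+p!+1)-1 = p+p!, w ∈ L; and |w| ≥ p.
By the pumping lemma, w = xyz with |xy| ≤ p and |y| ≥ 1.
Since the first p symbols of w are all a's and |xy| ≤ p, y lies entirely in the leading a-block: y = a^k for some k with 1 ≤ k ≤ p.
Since 1 ≤ k ≤ p, k divides p!; set t = 1 + p!/k. Then xy^t z has p + (p!/k)·k = p + p! copies of a. Now the a-count is p+p! and (b-count)-1 = (p+p!+1)-1 = p+p!, so i ≠ j-1 fails. So xy^t z = a^{p+p!} b^{p+p!+1} ∉ L.
Contradiction. Therefore L is not regular.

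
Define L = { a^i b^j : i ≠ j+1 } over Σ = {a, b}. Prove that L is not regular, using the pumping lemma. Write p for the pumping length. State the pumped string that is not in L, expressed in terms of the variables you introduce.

a^{p+p!} b^{p+p!-1}

Suppose for contradiction that L is regular, and let p be the pumping length.
Choose w = a^p b^{p+p!-1}. Since p ≠ (p+p!-1)+1 = p+p!, w ∈ L; and |w| ≥ p.
Write w = xyz as guaranteed by the lemma, with |xy| ≤ p and |y| > 0.
Since the first p symbols of w are all a's and |xy| ≤ p, y lies entirely in the leading a-block: y = a^k for some k with 1 ≤ k ≤ p.
Since 1 ≤ k ≤ p, k divides p!; set t = 1 + p!/k. Then xy^t z has p + (p!/k)·k = p + p! copies of a. Now the a-count is p+p! and (b-count)+1 = (p+p!-1)+1 = p+p!, so i ≠ j+1 fails. So xy^t z = a^{p+p!} b^{p+p!-1} ∉ L.
Contradiction. Therefore L is not regular.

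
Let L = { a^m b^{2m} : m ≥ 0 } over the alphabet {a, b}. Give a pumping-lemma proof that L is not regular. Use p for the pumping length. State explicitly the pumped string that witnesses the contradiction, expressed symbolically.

a^{p+k} b^{2p}

Assume L is regular. Let p be the pumping length given by the pumping lemma.
Take w = a^p b^{2p}. Then w ∈ L and |w| = 3p ≥ p.
The pumping lemma gives a decomposition w = xyz where |xy| ≤ p and |y| > 0.
Because |xy| ≤ p and w begins with p copies of a, we have y = a^k with 1 ≤ k ≤ p.
Pump with i = 2: xy^2z = a^{p+k} b^{2p}. For this to lie in L we would need 2p = 2(p+k), which forces k = 0. But k ≥ 1, so xy^2z ∉ L.
Contradiction. Therefore L is not regular.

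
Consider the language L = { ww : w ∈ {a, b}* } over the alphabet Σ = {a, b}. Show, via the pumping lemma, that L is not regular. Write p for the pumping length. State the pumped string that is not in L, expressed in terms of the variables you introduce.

a^{p+k} b^p a^p b^p

Suppose for contradiction that L is regular, and let p be the pumping length.
Take w = a^p b^p a^p b^p = uu where u = a^pb^p; then w ∈ L and |w| = 4p ≥ p.
Write w = xyz as guaranteed by the lemma, with |xy| ≤ p and y is nonempty.
Because |xy| ≤ p and w begins with p copies of a, we have y = a^k with 1 ≤ k ≤ p.
Pump with i = 2: xy^2z = a^{p+k} b^p a^p b^p, of length 4p+k. Suppose this equals vv. The string starts with a and ends with b, so v does too; thus the boundary between the two copies of v is a b→a transition. There is exactly one such transition, at position 2p+k, so |v| = 2p+k and |vv| = 4p+2k ≠ 4p+k since k ≥ 1. So xy^2z ∉ L.
This is a contradiction; hence L is not regular.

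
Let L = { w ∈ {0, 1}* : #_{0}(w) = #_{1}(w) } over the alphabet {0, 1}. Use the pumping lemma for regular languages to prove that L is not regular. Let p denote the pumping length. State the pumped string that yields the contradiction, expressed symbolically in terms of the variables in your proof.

0^{p+k} 1^p

Assume L is regular; let p be its pumping constant.
Choose w = 0^p 1^p ∈ L with |w| = 2p ≥ p.
The pumping lemma gives a decomposition w = xyz where |xy| ≤ p and |y| ≥ 1.
The first p characters of w are 0's, so xy (and hence y) consists only of 0's. Write y = 0^k, 1 ≤ k ≤ p.
Pump with i = 2: xy^2z = 0^{p+k} 1^p has p+k occurrences of 0 but only p of 1. Since k ≥ 1 the counts differ, so xy^2z ∉ L.
This contradicts the pumping lemma, so L is not regular.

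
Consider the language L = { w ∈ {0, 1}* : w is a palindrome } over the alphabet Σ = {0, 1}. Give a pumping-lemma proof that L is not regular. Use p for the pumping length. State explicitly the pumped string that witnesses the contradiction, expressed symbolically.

0^{p+k} 1 0^p

Toward a contradiction, assume L is regular with pumping length p.
Take w = 0^p 1 0^p, a palindrome of length 2p+1 ≥ p.
Write w = xyz as guaranteed by the lemma, with |xy| ≤ p and |y| > 0.
Since the first p symbols of w are all 0's and |xy| ≤ p, y lies entirely in the leading 0-block: y = 0^k for some k with 1 ≤ k ≤ p.
Pump with i = 2: xy^2z = 0^{p+k} 1 0^p. Its reverse is 0^p 1 0^{p+k}, which differs from xy^2z since k ≥ 1. So xy^2z is not a palindrome and xy^2z ∉ L.
This is a contradiction; hence L is not regular.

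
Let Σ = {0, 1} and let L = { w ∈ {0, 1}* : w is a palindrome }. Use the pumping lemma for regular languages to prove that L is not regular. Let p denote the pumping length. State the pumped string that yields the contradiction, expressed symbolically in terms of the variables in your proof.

0^{p+k} 1 0^p

Toward a contradiction, assume L is regular with pumping length p.
Take w = 0^p 1 0^p, a palindrome of length 2p+1 ≥ p.
By the pumping lemma, w = xyz with |xy| ≤ p and |y| > 0.
Because |xy| ≤ p and w begins with p copies of 0, we have y = 0^k with 1 ≤ k ≤ p.
Pump with i = 2: xy^2z = 0^{p+k} 1 0^p. Its reverse is 0^p 1 0^{p+k}, which differs from xy^2z since k ≥ 1. So xy^2z is not a palindrome and xy^2z ∉ L.
This is a contradiction; hence L is not regular.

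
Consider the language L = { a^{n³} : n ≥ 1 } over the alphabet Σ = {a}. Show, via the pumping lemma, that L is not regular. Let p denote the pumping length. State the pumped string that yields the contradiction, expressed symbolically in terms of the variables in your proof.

Toward a contradiction, assume L is regular with pumping length p.
Take w = a^{p³} ∈ L with |w| = p³ ≥ p.
By the pumping lemma, w = xyz with |xy| ≤ p and |y| > 0.
Then y = a^k for some k with 1 ≤ k ≤ p.
Pump with i = 2: xy^2z = a^{p³+k}. Since 1 ≤ k ≤ p, p³ < p³+k ≤ p³+p < p³+3p²+3p+1 = (p+1)³, so p³+k is not a perfect cube. So xy^2z ∉ L.
Contradiction. Therefore L is not regular.

a^{p³+k}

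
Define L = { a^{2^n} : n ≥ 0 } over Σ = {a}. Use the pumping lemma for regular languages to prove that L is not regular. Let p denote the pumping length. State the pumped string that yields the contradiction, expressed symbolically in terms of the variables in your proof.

a^{2^p+k}

Assume L is regular. Let p be the pumping length given by the pumping lemma.
Take w = a^{2^p} ∈ L with |w| = 2^p ≥ p.
The pumping lemma gives a decomposition w = xyz where |xy| ≤ p and |y| ≥ 1.
Then y = a^k for some k with 1 ≤ k ≤ p.
Pump with i = 2: xy^2z = a^{2^p+k}. Since 1 ≤ k ≤ p < 2^p, we have 2^p < 2^p+k < 2^{p+1}, so 2^p+k is not a power of 2. So xy^2z ∉ L.
Contradiction. Therefore L is not regular.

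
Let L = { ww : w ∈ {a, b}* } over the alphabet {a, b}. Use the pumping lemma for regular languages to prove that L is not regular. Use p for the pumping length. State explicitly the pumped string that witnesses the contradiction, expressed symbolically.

a^{p+k} b^p a^p b^p

Assume L is regular; let p be its pumping constant.
Take w = a^p b^p a^p b^p = uu where u = a^pb^p; then w ∈ L and |w| = 4p ≥ p.
Write w = xyz as guaranteed by the lemma, with |xy| ≤ p and |y| > 0.
The first p characters of w are a's, so xy (and hence y) consists only of a's. Write y = a^k, 1 ≤ k ≤ p.
Pump with i = 2: xy^2z = a^{p+k} b^p a^p b^p, of length 4p+k. Suppose this equals vv. The string starts with a and ends with b, so v does too; thus the boundary between the two copies of v is a b→a transition. There is exactly one such transition, at position 2p+k, so |v| = 2p+k and |vv| = 4p+2k ≠ 4p+k since k ≥ 1. So xy^2z ∉ L.
This is a contradiction; hence L is not regular.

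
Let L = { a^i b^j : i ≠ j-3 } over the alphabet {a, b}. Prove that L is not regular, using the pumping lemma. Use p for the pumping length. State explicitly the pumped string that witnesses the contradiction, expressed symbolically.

a^{p+p!} b^{p+p!+3}

Assume L is regular; let p be its pumping constant.
Choose w = a^p b^{p+p!+3}. Since p ≠ (p+p!+3)-3 = p+p!, w ∈ L; and |w| ≥ p.
By the pumping lemma, w = xyz with |xy| ≤ p and y is nonempty.
The first p characters of w are a's, so xy (and hence y) consists only of a's. Write y = a^k, 1 ≤ k ≤ p.
Since 1 ≤ k ≤ p, k divides p!; set t = 1 + p!/k. Then xy^t z has p + (p!/k)·k = p + p! copies of a. Now the a-count is p+p! and (b-count)-3 = (p+p!+3)-3 = p+p!, so i ≠ j-3 fails. So xy^t z = a^{p+p!} b^{p+p!+3} ∉ L.
This contradicts the pumping lemma, so L is not regular.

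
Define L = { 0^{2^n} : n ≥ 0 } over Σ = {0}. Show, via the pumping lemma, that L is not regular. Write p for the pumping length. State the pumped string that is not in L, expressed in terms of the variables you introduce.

Toward a contradiction, assume L is regular with pumping length p.
Take w = 0^{2^p} ∈ L with |w| = 2^p ≥ p.
By the pumping lemma, w = xyz with |xy| ≤ p and |y| > 0.
Then y = 0^k for some k with 1 ≤ k ≤ p.
Pump with i = 2: xy^2z = 0^{2^p+k}. Since 1 ≤ k ≤ p < 2^p, we have 2^p < 2^p+k < 2^{p+1}, so 2^p+k is not a power of 2. So xy^2z ∉ L.
This contradicts the pumping lemma, so L is not regular.

0^{2^p+k}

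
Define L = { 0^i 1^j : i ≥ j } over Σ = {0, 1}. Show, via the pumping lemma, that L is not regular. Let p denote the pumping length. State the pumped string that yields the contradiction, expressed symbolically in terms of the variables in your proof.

Suppose for contradiction that L is regular, and let p be the pumping length.
Choose w = 0^p 1^p ∈ L, with |w| = 2p ≥ p.
Write w = xyz as guaranteed by the lemma, with |xy| ≤ p and |y| ≥ 1.
Since the first p symbols of w are all 0's and |xy| ≤ p, y lies entirely in the leading 0-block: y = 0^k for some k with 1 ≤ k ≤ p.
Consider xy^0z = xz = 0^{p-k} 1^p. Since k ≥ 1, the 0-count p-k is less than p, so i ≥ j fails; thus xz ∉ L.
This is a contradiction; hence L is not regular.

0^{p-k} 1^p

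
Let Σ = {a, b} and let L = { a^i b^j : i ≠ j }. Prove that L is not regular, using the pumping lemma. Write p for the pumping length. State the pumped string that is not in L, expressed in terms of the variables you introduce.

a^{p+p!} b^{p+p!}

Assume L is regular; let p be its pumping constant.
Choose w = a^p b^{p+p!}. Since p ≠ p+p!, w ∈ L; and |w| ≥ p.
The pumping lemma gives a decomposition w = xyz where |xy| ≤ p and |y| > 0.
Because |xy| ≤ p and w begins with p copies of a, we have y = a^k with 1 ≤ k ≤ p.
Since 1 ≤ k ≤ p, k divides p!; set t = 1 + p!/k. Then xy^t z has p + (p!/k)·k = p + p! copies of a. Now the a-count equals the b-count, so i ≠ j fails. So xy^t z = a^{p+p!} b^{p+p!} ∉ L.
This is a contradiction; hence L is not regular.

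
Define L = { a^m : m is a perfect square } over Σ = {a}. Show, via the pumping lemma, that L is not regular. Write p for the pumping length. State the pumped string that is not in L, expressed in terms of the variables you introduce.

a^{p²+k}

Assume L is regular. Let p be the pumping length given by the pumping lemma.
Take w = a^{p²} ∈ L with |w| = p² ≥ p.
Write w = xyz as guaranteed by the lemma, with |xy| ≤ p and |y| ≥ 1.
Then y = a^k for some k with 1 ≤ k ≤ p.
Pump with i = 2: xy^2z = a^{p²+k}. Since 1 ≤ k ≤ p, p² < p²+k ≤ p²+p < (p+1)², so p²+k lies strictly between consecutive squares and is not a perfect square. So xy^2z ∉ L.
This contradicts the pumping lemma, so L is not regular.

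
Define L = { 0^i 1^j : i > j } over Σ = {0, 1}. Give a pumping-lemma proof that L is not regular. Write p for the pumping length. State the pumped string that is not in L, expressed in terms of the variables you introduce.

Assume L is regular; let p be its pumping constant.
Choose w = 0^{p+1} 1^p ∈ L, with |w| = 2p+1 ≥ p.
The pumping lemma gives a decomposition w = xyz where |xy| ≤ p and |y| > 0.
The first p characters of w are 0's, so xy (and hence y) consists only of 0's. Write y = 0^k, 1 ≤ k ≤ p.
Consider xy^0z = xz = 0^{p+1-k} 1^p. Since k ≥ 1, the 0-count p+1-k is at most p, so i > j fails; thus xz ∉ L.
This is a contradiction; hence L is not regular.

0^{p+1-k} 1^p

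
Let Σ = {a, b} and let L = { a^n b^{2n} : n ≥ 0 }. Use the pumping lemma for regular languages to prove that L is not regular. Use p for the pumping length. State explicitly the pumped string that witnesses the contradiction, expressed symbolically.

a^{p+k} b^{2p}

Toward a contradiction, assume L is regular with pumping length p.
Choose w = a^p b^{2p}, which is in L with |w| = 3p ≥ p.
The pumping lemma gives a decomposition w = xyz where |xy| ≤ p and |y| > 0.
The first p characters of w are a's, so xy (and hence y) consists only of a's. Write y = a^k, 1 ≤ k ≤ p.
Pump with i = 2: xy^2z = a^{p+k} b^{2p}. For this to lie in L we would need 2p = 2(p+k), which forces k = 0. But k ≥ 1, so xy^2z ∉ L.
This is a contradiction; hence L is not regular.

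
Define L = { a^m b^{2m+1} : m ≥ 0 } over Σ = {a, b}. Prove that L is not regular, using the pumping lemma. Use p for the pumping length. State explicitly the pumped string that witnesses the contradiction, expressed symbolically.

Toward a contradiction, assume L is regular with pumping length p.
Choose w = a^p b^{2p+1}, which is in L with |w| = 3p+1 ≥ p.
Write w = xyz as guaranteed by the lemma, with |xy| ≤ p and |y| ≥ 1.
Since the first p symbols of w are all a's and |xy| ≤ p, y lies entirely in the leading a-block: y = a^k for some k with 1 ≤ k ≤ p.
Pump with i = 2: xy^2z = a^{p+k} b^{2p+1}. For this to lie in L we would need 2p+1 = 2(p+k)+1, which forces k = 0. But k ≥ 1, so xy^2z ∉ L.
This is a contradiction; hence L is not regular.

a^{p+k} b^{2p+1}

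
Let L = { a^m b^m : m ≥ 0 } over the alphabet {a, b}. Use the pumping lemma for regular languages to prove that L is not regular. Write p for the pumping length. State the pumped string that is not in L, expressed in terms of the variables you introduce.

Assume L is regular; let p be its pumping constant.
Choose w = a^p b^p, which is in L with |w| = 2p ≥ p.
By the pumping lemma, w = xyz with |xy| ≤ p and |y| ≥ 1.
Since the first p symbols of w are all a's and |xy| ≤ p, y lies entirely in the leading a-block: y = a^k for some k with 1 ≤ k ≤ p.
Pump with i = 2: xy^2z = a^{p+k} b^p. For this to lie in L we would need p = p+k, which forces k = 0. But k ≥ 1, so xy^2z ∉ L.
This contradicts the pumping lemma, so L is not regular.

a^{p+k} b^p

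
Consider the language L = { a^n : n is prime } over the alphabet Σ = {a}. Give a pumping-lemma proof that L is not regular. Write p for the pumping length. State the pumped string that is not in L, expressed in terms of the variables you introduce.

a^{q(1+k)}

Toward a contradiction, assume L is regular with pumping length p.
Let q be a prime with q ≥ p+2 (infinitely many primes exist), and take w = a^q ∈ L with |w| = q ≥ p.
By the pumping lemma, w = xyz with |xy| ≤ p and |y| > 0.
Then y = a^k for some k with 1 ≤ k ≤ p.
Since 1 ≤ k ≤ p, |xz| = q-k. Pump with i = q+1: |xy^{q+1}z| = (q-k)+(q+1)k = q+qk = q(1+k), which is composite (both factors ≥ 2). So xy^{q+1}z = a^{q(1+k)} ∉ L.
This contradicts the pumping lemma, so L is not regular.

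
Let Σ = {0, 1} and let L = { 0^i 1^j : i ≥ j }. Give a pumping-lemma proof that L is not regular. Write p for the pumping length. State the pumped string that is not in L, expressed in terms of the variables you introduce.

Assume L is regular; let p be its pumping constant.
Choose w = 0^p 1^p ∈ L, with |w| = 2p ≥ p.
The pumping lemma gives a decomposition w = xyz where |xy| ≤ p and |y| ≥ 1.
Because |xy| ≤ p and w begins with p copies of 0, we have y = 0^k with 1 ≤ k ≤ p.
Consider xy^0z = xz = 0^{p-k} 1^p. Since k ≥ 1, the 0-count p-k is less than p, so i ≥ j fails; thus xz ∉ L.
This contradicts the pumping lemma, so L is not regular.

0^{p-k} 1^p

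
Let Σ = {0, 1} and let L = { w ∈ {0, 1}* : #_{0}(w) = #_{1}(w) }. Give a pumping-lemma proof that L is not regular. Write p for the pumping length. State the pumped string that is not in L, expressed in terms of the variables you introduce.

Suppose for contradiction that L is regular, and let p be the pumping length.
Choose w = 0^p 1^p ∈ L with |w| = 2p ≥ p.
By the pumping lemma, w = xyz with |xy| ≤ p and |y| > 0.
Since the first p symbols of w are all 0's and |xy| ≤ p, y lies entirely in the leading 0-block: y = 0^k for some k with 1 ≤ k ≤ p.
Pump with i = 2: xy^2z = 0^{p+k} 1^p has p+k occurrences of 0 but only p of 1. Since k ≥ 1 the counts differ, so xy^2z ∉ L.
Contradiction. Therefore L is not regular.

0^{p+k} 1^p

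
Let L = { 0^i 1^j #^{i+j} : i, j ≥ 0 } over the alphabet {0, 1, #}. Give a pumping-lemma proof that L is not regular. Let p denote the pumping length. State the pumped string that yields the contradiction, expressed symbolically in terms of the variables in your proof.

0^{p+k} 1^p #^{2p}

Toward a contradiction, assume L is regular with pumping length p.
Take w = 0^p 1^p #^{2p} ∈ L (with i=j=p, i+j=2p), |w| = 4p ≥ p.
By the pumping lemma, w = xyz with |xy| ≤ p and y is nonempty.
Because |xy| ≤ p and w begins with p copies of 0, we have y = 0^k with 1 ≤ k ≤ p.
Consider xy^2z = 0^{p+k} 1^p #^{2p}. Now the 0- and 1-counts sum to 2p+k, but the #-count is 2p ≠ 2p+k. So xy^2z ∉ L.
Contradiction. Therefore L is not regular.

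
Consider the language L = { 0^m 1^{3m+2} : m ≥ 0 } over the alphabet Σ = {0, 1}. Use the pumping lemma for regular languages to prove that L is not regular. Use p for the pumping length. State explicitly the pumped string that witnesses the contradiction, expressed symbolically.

Assume L is regular. Let p be the pumping length given by the pumping lemma.
Let w = 0^p 1^{3p+2} ∈ L; note |w| = 4p+2 ≥ p.
Write w = xyz as guaranteed by the lemma, with |xy| ≤ p and |y| ≥ 1.
Because |xy| ≤ p and w begins with p copies of 0, we have y = 0^k with 1 ≤ k ≤ p.
Pump with i = 2: xy^2z = 0^{p+k} 1^{3p+2}. For this to lie in L we would need 3p+2 = 3(p+k)+2, which forces k = 0. But k ≥ 1, so xy^2z ∉ L.
Contradiction. Therefore L is not regular.

0^{p+k} 1^{3p+2}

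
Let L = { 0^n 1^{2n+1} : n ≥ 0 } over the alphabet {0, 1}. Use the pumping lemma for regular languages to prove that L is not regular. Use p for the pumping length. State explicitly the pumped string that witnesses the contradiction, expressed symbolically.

Suppose for contradiction that L is regular, and let p be the pumping length.
Choose w = 0^p 1^{2p+1}, which is in L with |w| = 3p+1 ≥ p.
By the pumping lemma, w = xyz with |xy| ≤ p and y is nonempty.
Because |xy| ≤ p and w begins with p copies of 0, we have y = 0^k with 1 ≤ k ≤ p.
Pump with i = 2: xy^2z = 0^{p+k} 1^{2p+1}. For this to lie in L we would need 2p+1 = 2(p+k)+1, which forces k = 0. But k ≥ 1, so xy^2z ∉ L.
This is a contradiction; hence L is not regular.

0^{p+k} 1^{2p+1}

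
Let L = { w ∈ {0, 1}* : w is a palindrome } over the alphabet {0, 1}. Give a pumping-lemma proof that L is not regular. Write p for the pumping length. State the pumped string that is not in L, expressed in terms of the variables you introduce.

Toward a contradiction, assume L is regular with pumping length p.
Take w = 0^p 1 0^p, a palindrome of length 2p+1 ≥ p.
By the pumping lemma, w = xyz with |xy| ≤ p and y is nonempty.
Because |xy| ≤ p and w begins with p copies of 0, we have y = 0^k with 1 ≤ k ≤ p.
Pump with i = 2: xy^2z = 0^{p+k} 1 0^p. Its reverse is 0^p 1 0^{p+k}, which differs from xy^2z since k ≥ 1. So xy^2z is not a palindrome and xy^2z ∉ L.
Contradiction. Therefore L is not regular.

0^{p+k} 1 0^p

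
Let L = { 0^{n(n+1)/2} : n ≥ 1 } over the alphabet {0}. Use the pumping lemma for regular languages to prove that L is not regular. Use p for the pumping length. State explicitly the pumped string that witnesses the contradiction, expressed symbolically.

0^{p(p+1)/2+k}

Suppose for contradiction that L is regular, and let p be the pumping length.
Take w = 0^{p(p+1)/2} ∈ L with |w| = p(p+1)/2 ≥ p.
The pumping lemma gives a decomposition w = xyz where |xy| ≤ p and |y| ≥ 1.
Then y = 0^k for some k with 1 ≤ k ≤ p.
Pump with i = 2: xy^2z = 0^{p(p+1)/2+k}. Since 1 ≤ k ≤ p, p(p+1)/2 < p(p+1)/2+k ≤ p(p+1)/2+p < (p+1)(p+2)/2, so p(p+1)/2+k is strictly between consecutive triangular numbers. So xy^2z ∉ L.
This contradicts the pumping lemma, so L is not regular.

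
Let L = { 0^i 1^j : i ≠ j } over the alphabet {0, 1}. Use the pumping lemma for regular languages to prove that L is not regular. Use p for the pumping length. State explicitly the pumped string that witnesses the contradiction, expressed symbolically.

0^{p+p!} 1^{p+p!}

Assume L is regular; let p be its pumping constant.
Choose w = 0^p 1^{p+p!}. Since p ≠ p+p!, w ∈ L; and |w| ≥ p.
Write w = xyz as guaranteed by the lemma, with |xy| ≤ p and |y| ≥ 1.
Since the first p symbols of w are all 0's and |xy| ≤ p, y lies entirely in the leading 0-block: y = 0^k for some k with 1 ≤ k ≤ p.
Since 1 ≤ k ≤ p, k divides p!; set t = 1 + p!/k. Then xy^t z has p + (p!/k)·k = p + p! copies of 0. Now the 0-count equals the 1-count, so i ≠ j fails. So xy^t z = 0^{p+p!} 1^{p+p!} ∉ L.
Contradiction. Therefore L is not regular.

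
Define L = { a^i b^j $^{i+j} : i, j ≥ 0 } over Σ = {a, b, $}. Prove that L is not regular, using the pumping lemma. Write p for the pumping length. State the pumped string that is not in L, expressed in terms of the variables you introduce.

Assume L is regular; let p be its pumping constant.
Take w = a^p b^p $^{2p} ∈ L (with i=j=p, i+j=2p), |w| = 4p ≥ p.
By the pumping lemma, w = xyz with |xy| ≤ p and |y| ≥ 1.
Since the first p symbols of w are all a's and |xy| ≤ p, y lies entirely in the leading a-block: y = a^k for some k with 1 ≤ k ≤ p.
Consider xy^2z = a^{p+k} b^p $^{2p}. Now the a- and b-counts sum to 2p+k, but the $-count is 2p ≠ 2p+k. So xy^2z ∉ L.
This contradicts the pumping lemma, so L is not regular.

a^{p+k} b^p $^{2p}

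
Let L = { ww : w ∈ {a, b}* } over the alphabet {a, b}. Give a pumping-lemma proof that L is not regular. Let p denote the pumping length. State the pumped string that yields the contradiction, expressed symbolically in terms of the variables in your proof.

Toward a contradiction, assume L is regular with pumping length p.
Take w = a^p b^p a^p b^p = uu where u = a^pb^p; then w ∈ L and |w| = 4p ≥ p.
The pumping lemma gives a decomposition w = xyz where |xy| ≤ p and |y| > 0.
Because |xy| ≤ p and w begins with p copies of a, we have y = a^k with 1 ≤ k ≤ p.
Pump with i = 2: xy^2z = a^{p+k} b^p a^p b^p, of length 4p+k. Suppose this equals vv. The string starts with a and ends with b, so v does too; thus the boundary between the two copies of v is a b→a transition. There is exactly one such transition, at position 2p+k, so |v| = 2p+k and |vv| = 4p+2k ≠ 4p+k since k ≥ 1. So xy^2z ∉ L.
This contradicts the pumping lemma, so L is not regular.

a^{p+k} b^p a^p b^p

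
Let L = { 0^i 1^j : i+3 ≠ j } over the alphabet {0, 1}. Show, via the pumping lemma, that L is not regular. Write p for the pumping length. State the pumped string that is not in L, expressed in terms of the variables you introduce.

0^{p+p!} 1^{p+p!+3}

Toward a contradiction, assume L is regular with pumping length p.
Choose w = 0^p 1^{p+p!+3}. Since p ≠ (p+p!+3)-3 = p+p!, w ∈ L; and |w| ≥ p.
Write w = xyz as guaranteed by the lemma, with |xy| ≤ p and y is nonempty.
The first p characters of w are 0's, so xy (and hence y) consists only of 0's. Write y = 0^k, 1 ≤ k ≤ p.
Since 1 ≤ k ≤ p, k divides p!; set t = 1 + p!/k. Then xy^t z has p + (p!/k)·k = p + p! copies of 0. Now the 0-count is p+p! and (1-count)-3 = (p+p!+3)-3 = p+p!, so i+3 ≠ j fails. So xy^t z = 0^{p+p!} 1^{p+p!+3} ∉ L.
This contradicts the pumping lemma, so L is not regular.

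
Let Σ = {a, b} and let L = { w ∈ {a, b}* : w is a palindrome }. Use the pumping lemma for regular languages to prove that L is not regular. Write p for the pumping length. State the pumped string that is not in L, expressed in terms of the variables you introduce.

Suppose for contradiction that L is regular, and let p be the pumping length.
Take w = a^p b a^p, a palindrome of length 2p+1 ≥ p.
Write w = xyz as guaranteed by the lemma, with |xy| ≤ p and |y| > 0.
Because |xy| ≤ p and w begins with p copies of a, we have y = a^k with 1 ≤ k ≤ p.
Pump with i = 2: xy^2z = a^{p+k} b a^p. Its reverse is a^p b a^{p+k}, which differs from xy^2z since k ≥ 1. So xy^2z is not a palindrome and xy^2z ∉ L.
This contradicts the pumping lemma, so L is not regular.

a^{p+k} b a^p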